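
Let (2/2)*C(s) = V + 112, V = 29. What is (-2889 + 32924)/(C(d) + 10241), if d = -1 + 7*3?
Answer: 30035/10382 ≈ 2.8930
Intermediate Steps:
d = 20 (d = -1 + 21 = 20)
C(s) = 141 (C(s) = 29 + 112 = 141)
(-2889 + 32924)/(C(d) + 10241) = (-2889 + 32924)/(141 + 10241) = 30035/10382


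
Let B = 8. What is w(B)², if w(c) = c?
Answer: 64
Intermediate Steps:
w(B)² = 8² = 64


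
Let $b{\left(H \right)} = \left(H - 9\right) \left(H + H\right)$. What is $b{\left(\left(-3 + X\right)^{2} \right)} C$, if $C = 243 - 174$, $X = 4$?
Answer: $-1104$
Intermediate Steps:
$b{\left(H \right)} = 2 H \left(-9 + H\right)$ ($b{\left(H \right)} = \left(-9 + H\right) 2 H = 2 H \left(-9 + H\right)$)
$C = 69$
$b{\left(\left(-3 + X\right)^{2} \right)} C = 2 \left(-3 + 4\right)^{2} \left(-9 + \left(-3 + 4\right)^{2}\right) 69 = 2 \cdot 1^{2} \left(-9 + 1^{2}\right) 69 = 2 \cdot 1 \left(-9 + 1\right) 69 = 2 \cdot 1 \left(-8\right) 69 = \left(-16\right) 69 = -1104$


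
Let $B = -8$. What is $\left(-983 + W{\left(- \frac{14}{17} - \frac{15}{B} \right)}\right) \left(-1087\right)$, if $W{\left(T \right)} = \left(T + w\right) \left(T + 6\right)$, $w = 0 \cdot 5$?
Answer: $\frac{19614296497}{18496} \approx 1.0605 \cdot 10^{6}$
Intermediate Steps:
$w = 0$
$W{\left(T \right)} = T \left(6 + T\right)$ ($W{\left(T \right)} = \left(T + 0\right) \left(T + 6\right) = T \left(6 + T\right)$)
$\left(-983 + W{\left(- \frac{14}{17} - \frac{15}{B} \right)}\right) \left(-1087\right) = \left(-983 + \left(- \frac{14}{17} - \frac{15}{-8}\right) \left(6 - \left(- \frac{15}{8} + \frac{14}{17}\right)\right)\right) \left(-1087\right) = \left(-983 + \left(\left(-14\right) \frac{1}{17} - - \frac{15}{8}\right) \left(6 - - \frac{143}{136}\right)\right) \left(-1087\right) = \left(-983 + \left(- \frac{14}{17} + \frac{15}{8}\right) \left(6 + \left(- \frac{14}{17} + \frac{15}{8}\right)\right)\right) \left(-1087\right) = \left(-983 + \frac{143 \left(6 + \frac{143}{136}\right)}{136}\right) \left(-1087\right) = \left(-983 + \frac{143}{136} \cdot \frac{959}{136}\right) \left(-1087\right) = \left(-983 + \frac{137137}{18496}\right) \left(-1087\right) = \left(- \frac{18044431}{18496}\right) \left(-1087\right) = \frac{19614296497}{18496}$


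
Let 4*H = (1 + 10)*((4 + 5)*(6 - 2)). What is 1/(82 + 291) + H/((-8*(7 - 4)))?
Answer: -12301/2984 ≈ -4.1223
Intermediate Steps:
H = 99 (H = ((1 + 10)*((4 + 5)*(6 - 2)))/4 = (11*(9*4))/4 = (11*36)/4 = (1/4)*396 = 99)
1/(82 + 291) + H/((-8*(7 - 4))) = 1/(82 + 291) + 99/((-8*(7 - 4))) = 1/373 + 99/((-8*3)) = 1/373 + 99/(-24) = 1/373 + 99*(-1/24) = 1/373 - 33/8 = -12301/2984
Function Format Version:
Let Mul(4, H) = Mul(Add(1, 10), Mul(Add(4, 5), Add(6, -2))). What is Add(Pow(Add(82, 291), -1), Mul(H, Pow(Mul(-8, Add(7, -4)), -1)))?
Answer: Rational(-12301, 2984) ≈ -4.1223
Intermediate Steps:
H = 99 (H = Mul(Rational(1, 4), Mul(Add(1, 10), Mul(Add(4, 5), Add(6, -2)))) = Mul(Rational(1, 4), Mul(11, Mul(9, 4))) = Mul(Rational(1, 4), Mul(11, 36)) = Mul(Rational(1, 4), 396) = 99)
Add(Pow(Add(82, 291), -1), Mul(H, Pow(Mul(-8, Add(7, -4)), -1))) = Add(Pow(Add(82, 291), -1), Mul(99, Pow(Mul(-8, Add(7, -4)), -1))) = Add(Pow(373, -1), Mul(99, Pow(Mul(-8, 3), -1))) = Add(Rational(1, 373), Mul(99, Pow(-24, -1))) = Add(Rational(1, 373), Mul(99, Rational(-1, 24))) = Add(Rational(1, 373), Rational(-33, 8)) = Rational(-12301, 2984)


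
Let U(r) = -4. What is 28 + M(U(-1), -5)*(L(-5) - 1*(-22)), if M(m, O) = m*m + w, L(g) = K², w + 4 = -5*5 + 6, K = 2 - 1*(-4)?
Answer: -378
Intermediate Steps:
K = 6 (K = 2 + 4 = 6)
w = -23 (w = -4 + (-5*5 + 6) = -4 + (-25 + 6) = -4 - 19 = -23)
L(g) = 36 (L(g) = 6² = 36)
M(m, O) = -23 + m² (M(m, O) = m*m - 23 = m² - 23 = -23 + m²)
28 + M(U(-1), -5)*(L(-5) - 1*(-22)) = 28 + (-23 + (-4)²)*(36 - 1*(-22)) = 28 + (-23 + 16)*(36 + 22) = 28 - 7*58 = 28 - 406 = -378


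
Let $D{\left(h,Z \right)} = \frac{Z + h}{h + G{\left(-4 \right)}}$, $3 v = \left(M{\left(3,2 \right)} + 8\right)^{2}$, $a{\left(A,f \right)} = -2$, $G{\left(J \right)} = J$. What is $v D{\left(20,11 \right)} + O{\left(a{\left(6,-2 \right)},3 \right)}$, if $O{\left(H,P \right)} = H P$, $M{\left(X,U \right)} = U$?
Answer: $\frac{703}{12} \approx 58.583$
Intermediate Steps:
$v = \frac{100}{3}$ ($v = \frac{\left(2 + 8\right)^{2}}{3} = \frac{10^{2}}{3} = \frac{1}{3} \cdot 100 = \frac{100}{3} \approx 33.333$)
$D{\left(h,Z \right)} = \frac{Z + h}{-4 + h}$ ($D{\left(h,Z \right)} = \frac{Z + h}{h - 4} = \frac{Z + h}{-4 + h}$)
$v D{\left(20,11 \right)} + O{\left(a{\left(6,-2 \right)},3 \right)} = \frac{100 \frac{11 + 20}{-4 + 20}}{3} - 6 = \frac{100 \cdot \frac{1}{16} \cdot 31}{3} - 6 = \frac{100}{3} \cdot \frac{31}{16} - 6 = \frac{775}{12} - 6 = \frac{703}{12}$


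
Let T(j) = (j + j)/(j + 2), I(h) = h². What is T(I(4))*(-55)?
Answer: -880/9 ≈ -97.778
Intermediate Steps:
T(j) = 2*j/(2 + j) (T(j) = (2*j)/(2 + j) = 2*j/(2 + j))
T(I(4))*(-55) = (2*4²/(2 + 4²))*(-55) = (2*16/(2 + 16))*(-55) = (2*16/18)*(-55) = (2*16*(1/18))*(-55) = (16/9)*(-55) = -880/9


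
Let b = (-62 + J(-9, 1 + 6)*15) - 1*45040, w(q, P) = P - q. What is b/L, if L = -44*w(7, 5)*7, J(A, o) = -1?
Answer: -45117/616 ≈ -73.242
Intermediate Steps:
L = 616 (L = -44*(5 - 1*7)*7 = -44*(5 - 7)*7 = -44*(-2)*7 = 88*7 = 616)
b = -45117 (b = (-62 - 1*15) - 1*45040 = (-62 - 15) - 45040 = -77 - 45040 = -45117)
b/L = -45117/616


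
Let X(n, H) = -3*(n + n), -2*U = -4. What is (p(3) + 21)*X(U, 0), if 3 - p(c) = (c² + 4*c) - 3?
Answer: -72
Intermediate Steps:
U = 2 (U = -½*(-4) = 2)
X(n, H) = -6*n
p(c) = 6 - c² - 4*c (p(c) = 3 - ((c² + 4*c) - 3) = 3 - (-3 + c² + 4*c) = 3 + (3 - c² - 4*c) = 6 - c² - 4*c)
(p(3) + 21)*X(U, 0) = ((6 - 1*3² - 4*3) + 21)*(-6*2) = ((6 - 1*9 - 12) + 21)*(-12) = ((6 - 9 - 12) + 21)*(-12) = (-15 + 21)*(-12) = 6*(-12) = -72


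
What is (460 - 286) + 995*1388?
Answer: 1381234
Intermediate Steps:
(460 - 286) + 995*1388 = 174 + 1381060 = 1381234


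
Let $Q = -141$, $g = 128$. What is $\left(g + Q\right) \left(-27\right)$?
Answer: $351$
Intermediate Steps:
$\left(g + Q\right) \left(-27\right) = \left(128 - 141\right) \left(-27\right) = \left(-13\right) \left(-27\right) = 351$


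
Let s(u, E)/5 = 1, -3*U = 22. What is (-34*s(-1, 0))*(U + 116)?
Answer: -55420/3 ≈ -18473.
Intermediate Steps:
U = -22/3 (U = -1/3*22 = -22/3 ≈ -7.3333)
s(u, E) = 5 (s(u, E) = 5*1 = 5)
(-34*s(-1, 0))*(U + 116) = (-34*5)*(-22/3 + 116) = -170*326/3 = -55420/3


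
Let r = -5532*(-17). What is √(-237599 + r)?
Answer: I*√143555 ≈ 378.89*I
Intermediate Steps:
r = 94044
√(-237599 + r) = √(-237599 + 94044) = √(-143555) = I*√143555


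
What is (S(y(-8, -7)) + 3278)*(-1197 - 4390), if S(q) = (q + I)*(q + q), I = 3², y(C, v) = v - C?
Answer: -18425926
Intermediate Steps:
I = 9
S(q) = 2*q*(9 + q) (S(q) = (q + 9)*(q + q) = (9 + q)*(2*q) = 2*q*(9 + q))
(S(y(-8, -7)) + 3278)*(-1197 - 4390) = (2*(-7 - 1*(-8))*(9 + (-7 - 1*(-8))) + 3278)*(-1197 - 4390) = (2*(-7 + 8)*(9 + (-7 + 8)) + 3278)*(-5587) = (2*1*(9 + 1) + 3278)*(-5587) = (2*1*10 + 3278)*(-5587) = (20 + 3278)*(-5587) = 3298*(-5587) = -18425926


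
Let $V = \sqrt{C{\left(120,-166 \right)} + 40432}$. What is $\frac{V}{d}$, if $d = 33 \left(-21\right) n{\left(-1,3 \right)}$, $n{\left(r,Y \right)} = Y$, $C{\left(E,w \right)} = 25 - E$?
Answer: $- \frac{\sqrt{40337}}{2079} \approx -0.096604$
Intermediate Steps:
$d = -2079$ ($d = 33 \left(-21\right) 3 = \left(-693\right) 3 = -2079$)
$V = \sqrt{40337}$ ($V = \sqrt{\left(25 - 120\right) + 40432} = \sqrt{-95 + 40432} = \sqrt{40337} \approx 200.84$)
$\frac{V}{d} = \frac{\sqrt{40337}}{-2079} = \sqrt{40337} \left(- \frac{1}{2079}\right) = - \frac{\sqrt{40337}}{2079}$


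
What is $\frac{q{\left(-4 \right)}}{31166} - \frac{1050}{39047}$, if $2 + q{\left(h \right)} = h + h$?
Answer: $- \frac{16557385}{608469401} \approx -0.027212$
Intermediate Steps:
$q{\left(h \right)} = -2 + 2 h$ ($q{\left(h \right)} = -2 + \left(h + h\right) = -2 + 2 h$)
$\frac{q{\left(-4 \right)}}{31166} - \frac{1050}{39047} = \frac{-2 + 2 \left(-4\right)}{31166} - \frac{1050}{39047} = \left(-2 - 8\right) \frac{1}{31166} - \frac{1050}{39047} = \left(-10\right) \frac{1}{31166} - \frac{1050}{39047} = - \frac{5}{15583} - \frac{1050}{39047} = - \frac{16557385}{608469401}$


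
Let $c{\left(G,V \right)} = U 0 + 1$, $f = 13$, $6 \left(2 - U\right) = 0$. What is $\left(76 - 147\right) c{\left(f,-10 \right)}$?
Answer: $-71$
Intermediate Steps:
$U = 2$ ($U = 2 - 0 = 2 + 0 = 2$)
$c{\left(G,V \right)} = 1$ ($c{\left(G,V \right)} = 2 \cdot 0 + 1 = 0 + 1 = 1$)
$\left(76 - 147\right) c{\left(f,-10 \right)} = \left(76 - 147\right) 1 = \left(-71\right) 1 = -71$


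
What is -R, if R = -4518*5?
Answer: 22590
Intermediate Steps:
R = -22590
-R = -1*(-22590) = 22590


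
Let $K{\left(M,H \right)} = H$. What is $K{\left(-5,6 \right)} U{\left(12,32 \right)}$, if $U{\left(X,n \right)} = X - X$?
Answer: $0$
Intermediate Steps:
$U{\left(X,n \right)} = 0$
$K{\left(-5,6 \right)} U{\left(12,32 \right)} = 6 \cdot 0 = 0$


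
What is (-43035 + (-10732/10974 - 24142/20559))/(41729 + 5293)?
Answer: -1618300686301/1768140570042 ≈ -0.91526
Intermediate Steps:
(-43035 + (-10732/10974 - 24142/20559))/(41729 + 5293) = (-43035 + (-10732*1/10974 - 24142*1/20559))/47022 = (-43035 + (-5366/5487 - 24142/20559))*(1/47022) = (-43035 - 80928916/37602411)*(1/47022) = -1618300686301/37602411*1/47022 = -1618300686301/1768140570042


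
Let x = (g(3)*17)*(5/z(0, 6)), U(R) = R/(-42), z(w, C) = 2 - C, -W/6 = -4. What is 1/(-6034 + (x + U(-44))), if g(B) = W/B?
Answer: -21/130262 ≈ -0.00016121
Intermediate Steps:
W = 24 (W = -6*(-4) = 24)
U(R) = -R/42 (U(R) = R*(-1/42) = -R/42)
g(B) = 24/B
x = -170 (x = ((24/3)*17)*(5/(2 - 1*6)) = ((24*(⅓))*17)*(5/(2 - 6)) = (8*17)*(5/(-4)) = 136*(5*(-¼)) = 136*(-5/4) = -170)
1/(-6034 + (x + U(-44))) = 1/(-6034 + (-170 - 1/42*(-44))) = 1/(-6034 + (-170 + 22/21)) = 1/(-6034 - 3548/21) = 1/(-130262/21) = -21/130262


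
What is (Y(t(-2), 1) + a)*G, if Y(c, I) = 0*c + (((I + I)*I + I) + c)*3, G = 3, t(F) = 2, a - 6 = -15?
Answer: 18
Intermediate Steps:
a = -9 (a = 6 - 15 = -9)
Y(c, I) = 3*I + 3*c + 6*I² (Y(c, I) = 0 + (((2*I)*I + I) + c)*3 = 0 + ((2*I² + I) + c)*3 = 0 + ((I + 2*I²) + c)*3 = 0 + (I + c + 2*I²)*3 = 0 + (3*I + 3*c + 6*I²) = 3*I + 3*c + 6*I²)
(Y(t(-2), 1) + a)*G = ((3*1 + 3*2 + 6*1²) - 9)*3 = ((3 + 6 + 6*1) - 9)*3 = ((3 + 6 + 6) - 9)*3 = (15 - 9)*3 = 6*3 = 18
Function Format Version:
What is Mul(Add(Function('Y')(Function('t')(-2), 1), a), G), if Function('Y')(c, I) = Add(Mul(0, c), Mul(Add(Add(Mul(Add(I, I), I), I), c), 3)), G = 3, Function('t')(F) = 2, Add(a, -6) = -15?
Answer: 18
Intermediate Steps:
a = -9 (a = Add(6, -15) = -9)
Function('Y')(c, I) = Add(Mul(3, I), Mul(3, c), Mul(6, Pow(I, 2))) (Function('Y')(c, I) = Add(0, Mul(Add(Add(Mul(Mul(2, I), I), I), c), 3)) = Add(0, Mul(Add(Add(Mul(2, Pow(I, 2)), I), c), 3)) = Add(0, Mul(Add(Add(I, Mul(2, Pow(I, 2))), c), 3)) = Add(0, Mul(Add(I, c, Mul(2, Pow(I, 2))), 3)) = Add(0, Add(Mul(3, I), Mul(3, c), Mul(6, Pow(I, 2)))) = Add(Mul(3, I), Mul(3, c), Mul(6, Pow(I, 2))))
Mul(Add(Function('Y')(Function('t')(-2), 1), a), G) = Mul(Add(Add(Mul(3, 1), Mul(3, 2), Mul(6, Pow(1, 2))), -9), 3) = Mul(Add(Add(3, 6, Mul(6, 1)), -9), 3) = Mul(Add(Add(3, 6, 6), -9), 3) = Mul(Add(15, -9), 3) = Mul(6, 3) = 18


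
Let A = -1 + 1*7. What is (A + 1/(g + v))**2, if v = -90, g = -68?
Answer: 896809/24964 ≈ 35.924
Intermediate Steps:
A = 6 (A = -1 + 7 = 6)
(A + 1/(g + v))**2 = (6 + 1/(-68 - 90))**2 = (6 + 1/(-158))**2 = (6 - 1/158)**2 = (947/158)**2 = 896809/24964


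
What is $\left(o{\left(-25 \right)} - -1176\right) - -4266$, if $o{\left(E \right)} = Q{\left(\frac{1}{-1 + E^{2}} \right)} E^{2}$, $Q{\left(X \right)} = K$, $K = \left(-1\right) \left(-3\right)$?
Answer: $7317$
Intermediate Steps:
$K = 3$
$Q{\left(X \right)} = 3$
$o{\left(E \right)} = 3 E^{2}$
$\left(o{\left(-25 \right)} - -1176\right) - -4266 = \left(3 \left(-25\right)^{2} - -1176\right) - -4266 = \left(3 \cdot 625 + 1176\right) + 4266 = \left(1875 + 1176\right) + 4266 = 3051 + 4266 = 7317$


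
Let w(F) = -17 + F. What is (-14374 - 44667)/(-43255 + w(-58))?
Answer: 59041/43330 ≈ 1.3626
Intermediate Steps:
(-14374 - 44667)/(-43255 + w(-58)) = (-14374 - 44667)/(-43255 + (-17 - 58)) = -59041/(-43255 - 75) = -59041/(-43330) = -59041*(-1/43330) = 59041/43330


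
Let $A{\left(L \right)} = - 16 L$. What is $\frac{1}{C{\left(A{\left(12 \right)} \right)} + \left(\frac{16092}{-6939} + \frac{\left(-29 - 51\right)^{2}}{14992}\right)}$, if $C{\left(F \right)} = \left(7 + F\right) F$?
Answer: $\frac{240809}{8553080028} \approx 2.8155 \cdot 10^{-5}$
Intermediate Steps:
$C{\left(F \right)} = F \left(7 + F\right)$
$\frac{1}{C{\left(A{\left(12 \right)} \right)} + \left(\frac{16092}{-6939} + \frac{\left(-29 - 51\right)^{2}}{14992}\right)} = \frac{1}{\left(-16\right) 12 \left(7 - 192\right) + \left(\frac{16092}{-6939} + \frac{\left(-29 - 51\right)^{2}}{14992}\right)} = \frac{1}{- 192 \left(7 - 192\right) + \left(16092 \left(- \frac{1}{6939}\right) + \left(-80\right)^{2} \cdot \frac{1}{14992}\right)} = \frac{1}{\left(-192\right) \left(-185\right) + \left(- \frac{596}{257} + 6400 \cdot \frac{1}{14992}\right)} = \frac{1}{35520 + \left(- \frac{596}{257} + \frac{400}{937}\right)} = \frac{1}{35520 - \frac{455652}{240809}} = \frac{1}{\frac{8553080028}{240809}} = \frac{240809}{8553080028}$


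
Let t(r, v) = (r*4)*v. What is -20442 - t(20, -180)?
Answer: -6042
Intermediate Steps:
t(r, v) = 4*r*v (t(r, v) = (4*r)*v = 4*r*v)
-20442 - t(20, -180) = -20442 - 4*20*(-180) = -20442 - 1*(-14400) = -20442 + 14400 = -6042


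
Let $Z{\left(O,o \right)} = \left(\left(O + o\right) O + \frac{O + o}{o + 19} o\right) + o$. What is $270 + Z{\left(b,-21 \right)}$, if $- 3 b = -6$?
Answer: $\frac{23}{2} \approx 11.5$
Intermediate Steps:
$b = 2$ ($b = \left(- \frac{1}{3}\right) \left(-6\right) = 2$)
$Z{\left(O,o \right)} = o + O \left(O + o\right) + \frac{o \left(O + o\right)}{19 + o}$ ($Z{\left(O,o \right)} = \left(O \left(O + o\right) + \frac{O + o}{19 + o} o\right) + o = \left(O \left(O + o\right) + \frac{o \left(O + o\right)}{19 + o}\right) + o = o + O \left(O + o\right) + \frac{o \left(O + o\right)}{19 + o}$)
$270 + Z{\left(b,-21 \right)} = 270 + \frac{2 \left(-21\right)^{2} + 19 \left(-21\right) + 19 \cdot 2^{2} + 2 \left(-21\right)^{2} - 21 \cdot 2^{2} + 20 \cdot 2 \left(-21\right)}{19 - 21} = 270 + \frac{2 \cdot 441 - 399 + 19 \cdot 4 + 2 \cdot 441 - 84 - 840}{-2} = 270 - \frac{882 - 399 + 76 + 882 - 84 - 840}{2} = 270 - \frac{517}{2} = \frac{23}{2}$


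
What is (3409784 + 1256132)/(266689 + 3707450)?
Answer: 4665916/3974139 ≈ 1.1741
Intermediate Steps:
(3409784 + 1256132)/(266689 + 3707450) = 4665916/3974139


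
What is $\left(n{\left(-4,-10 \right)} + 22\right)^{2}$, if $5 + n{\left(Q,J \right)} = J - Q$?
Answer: $121$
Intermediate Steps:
$n{\left(Q,J \right)} = -5 + J - Q$ ($n{\left(Q,J \right)} = -5 + \left(J - Q\right) = -5 + J - Q$)
$\left(n{\left(-4,-10 \right)} + 22\right)^{2} = \left(\left(-5 - 10 - -4\right) + 22\right)^{2} = \left(\left(-5 - 10 + 4\right) + 22\right)^{2} = \left(-11 + 22\right)^{2} = 11^{2} = 121$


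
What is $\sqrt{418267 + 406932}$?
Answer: $\sqrt{825199} \approx 908.4$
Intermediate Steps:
$\sqrt{418267 + 406932} = \sqrt{825199}$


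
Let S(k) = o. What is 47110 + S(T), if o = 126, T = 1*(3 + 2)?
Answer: 47236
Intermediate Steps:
T = 5 (T = 1*5 = 5)
S(k) = 126
47110 + S(T) = 47110 + 126 = 47236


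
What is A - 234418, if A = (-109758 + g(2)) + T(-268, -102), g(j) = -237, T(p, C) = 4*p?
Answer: -345485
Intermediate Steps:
A = -111067 (A = (-109758 - 237) + 4*(-268) = -109995 - 1072 = -111067)
A - 234418 = -111067 - 234418 = -345485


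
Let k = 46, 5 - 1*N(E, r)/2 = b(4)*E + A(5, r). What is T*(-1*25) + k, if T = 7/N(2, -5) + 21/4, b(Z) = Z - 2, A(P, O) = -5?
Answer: -599/6 ≈ -99.833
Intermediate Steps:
b(Z) = -2 + Z
N(E, r) = 20 - 4*E (N(E, r) = 10 - 2*((-2 + 4)*E - 5) = 10 - 2*(2*E - 5) = 10 - 2*(-5 + 2*E) = 10 + (10 - 4*E) = 20 - 4*E)
T = 35/6 (T = 7/(20 - 4*2) + 21/4 = 7/(20 - 8) + 21*(¼) = 7/12 + 21/4 = 35/6 ≈ 5.8333)
T*(-1*25) + k = 35*(-1*25)/6 + 46 = (35/6)*(-25) + 46 = -875/6 + 46 = -599/6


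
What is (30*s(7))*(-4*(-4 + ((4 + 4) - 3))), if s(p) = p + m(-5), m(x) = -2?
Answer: -600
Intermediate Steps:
s(p) = -2 + p (s(p) = p - 2 = -2 + p)
(30*s(7))*(-4*(-4 + ((4 + 4) - 3))) = (30*(-2 + 7))*(-4*(-4 + ((4 + 4) - 3))) = (30*5)*(-4*(-4 + (8 - 3))) = 150*(-4*(-4 + 5)) = 150*(-4*1) = 150*(-4) = -600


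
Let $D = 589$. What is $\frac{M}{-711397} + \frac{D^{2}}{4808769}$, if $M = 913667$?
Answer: $- \frac{4146814987286}{3420943840293} \approx -1.2122$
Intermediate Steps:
$\frac{M}{-711397} + \frac{D^{2}}{4808769} = \frac{913667}{-711397} + \frac{589^{2}}{4808769} = 913667 \left(- \frac{1}{711397}\right) + 346921 \cdot \frac{1}{4808769} = - \frac{913667}{711397} + \frac{346921}{4808769} = - \frac{4146814987286}{3420943840293}$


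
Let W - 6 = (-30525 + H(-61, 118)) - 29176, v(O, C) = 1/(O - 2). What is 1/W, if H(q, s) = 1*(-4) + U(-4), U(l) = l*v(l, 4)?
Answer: -3/179095 ≈ -1.6751e-5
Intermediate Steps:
v(O, C) = 1/(-2 + O)
U(l) = l/(-2 + l)
H(q, s) = -10/3 (H(q, s) = 1*(-4) - 4/(-2 - 4) = -4 - 4/(-6) = -4 - 4*(-⅙) = -4 + ⅔ = -10/3)
W = -179095/3 (W = 6 + ((-30525 - 10/3) - 29176) = 6 + (-91585/3 - 29176) = 6 - 179113/3 = -179095/3 ≈ -59698.)
1/W = 1/(-179095/3) = -3/179095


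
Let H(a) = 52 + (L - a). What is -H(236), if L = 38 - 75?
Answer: 221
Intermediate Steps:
L = -37
H(a) = 15 - a (H(a) = 52 + (-37 - a) = 15 - a)
-H(236) = -(15 - 1*236) = -(15 - 236) = -1*(-221) = 221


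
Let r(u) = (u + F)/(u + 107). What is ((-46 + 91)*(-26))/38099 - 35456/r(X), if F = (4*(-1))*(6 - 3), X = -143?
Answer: -1568721114/190495 ≈ -8235.0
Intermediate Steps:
F = -12 (F = -4*3 = -12)
r(u) = (-12 + u)/(107 + u) (r(u) = (u - 12)/(u + 107) = (-12 + u)/(107 + u))
((-46 + 91)*(-26))/38099 - 35456/r(X) = ((-46 + 91)*(-26))/38099 - 35456*(107 - 143)/(-12 - 143) = (45*(-26))*(1/38099) - 35456/(-155/(-36)) = -1170*1/38099 - 35456/((-1/36*(-155))) = -1170/38099 - 35456/155/36 = -1170/38099 - 35456*36/155 = -1170/38099 - 1276416/155 = -1568721114/190495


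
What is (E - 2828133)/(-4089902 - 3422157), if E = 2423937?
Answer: 404196/7512059 ≈ 0.053806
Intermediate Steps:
(E - 2828133)/(-4089902 - 3422157) = (2423937 - 2828133)/(-4089902 - 3422157) = -404196/(-7512059) = -404196*(-1/7512059) = 404196/7512059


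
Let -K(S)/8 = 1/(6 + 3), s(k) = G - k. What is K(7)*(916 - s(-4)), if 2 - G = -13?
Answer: -2392/3 ≈ -797.33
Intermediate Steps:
G = 15 (G = 2 - 1*(-13) = 2 + 13 = 15)
s(k) = 15 - k
K(S) = -8/9 (K(S) = -8/(6 + 3) = -8/9)
K(7)*(916 - s(-4)) = -8*(916 - (15 - 1*(-4)))/9 = -8*(916 - (15 + 4))/9 = -8*(916 - 1*19)/9 = -8*(916 - 19)/9 = -8/9*897 = -2392/3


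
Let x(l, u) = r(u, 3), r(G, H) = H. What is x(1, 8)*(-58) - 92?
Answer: -266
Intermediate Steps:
x(l, u) = 3
x(1, 8)*(-58) - 92 = 3*(-58) - 92 = -174 - 92 = -266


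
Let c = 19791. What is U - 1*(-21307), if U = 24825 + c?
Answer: 65923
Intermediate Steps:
U = 44616 (U = 24825 + 19791 = 44616)
U - 1*(-21307) = 44616 - 1*(-21307) = 44616 + 21307 = 65923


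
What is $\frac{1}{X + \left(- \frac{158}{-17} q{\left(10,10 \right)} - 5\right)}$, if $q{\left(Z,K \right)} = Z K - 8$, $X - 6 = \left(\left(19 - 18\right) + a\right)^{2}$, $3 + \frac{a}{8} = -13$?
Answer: $\frac{17}{288746} \approx 5.8875 \cdot 10^{-5}$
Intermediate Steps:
$a = -128$ ($a = -24 + 8 \left(-13\right) = -24 - 104 = -128$)
$X = 16135$ ($X = 6 + \left(\left(19 - 18\right) - 128\right)^{2} = 6 + \left(1 - 128\right)^{2} = 6 + \left(-127\right)^{2} = 6 + 16129 = 16135$)
$q{\left(Z,K \right)} = -8 + K Z$ ($q{\left(Z,K \right)} = K Z - 8 = -8 + K Z$)
$\frac{1}{X + \left(- \frac{158}{-17} q{\left(10,10 \right)} - 5\right)} = \frac{1}{16135 - \left(5 - - \frac{158}{-17} \left(-8 + 10 \cdot 10\right)\right)} = \frac{1}{16135 - \left(5 - \left(-158\right) \left(- \frac{1}{17}\right) \left(-8 + 100\right)\right)} = \frac{1}{16135 + \left(\frac{158}{17} \cdot 92 - 5\right)} = \frac{1}{16135 + \left(\frac{14536}{17} - 5\right)} = \frac{1}{16135 + \frac{14451}{17}} = \frac{1}{\frac{288746}{17}} = \frac{17}{288746}$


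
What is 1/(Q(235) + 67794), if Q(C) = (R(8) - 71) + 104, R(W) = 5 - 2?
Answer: 1/67830 ≈ 1.4743e-5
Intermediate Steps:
R(W) = 3
Q(C) = 36 (Q(C) = (3 - 71) + 104 = -68 + 104 = 36)
1/(Q(235) + 67794) = 1/(36 + 67794) = 1/67830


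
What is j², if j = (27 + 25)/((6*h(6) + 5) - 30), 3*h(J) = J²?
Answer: 2704/2209 ≈ 1.2241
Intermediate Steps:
h(J) = J²/3
j = 52/47 (j = (27 + 25)/((6*((⅓)*6²) + 5) - 30) = 52/((6*((⅓)*36) + 5) - 30) = 52/((6*12 + 5) - 30) = 52/((72 + 5) - 30) = 52/(77 - 30) = 52/47 ≈ 1.1064)
j² = (52/47)² = 2704/2209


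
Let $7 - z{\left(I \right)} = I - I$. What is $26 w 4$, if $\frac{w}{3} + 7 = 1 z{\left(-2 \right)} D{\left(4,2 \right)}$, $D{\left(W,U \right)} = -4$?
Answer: $-10920$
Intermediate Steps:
$z{\left(I \right)} = 7$ ($z{\left(I \right)} = 7 - \left(I - I\right) = 7 - 0 = 7 + 0 = 7$)
$w = -105$ ($w = -21 + 3 \cdot 1 \cdot 7 \left(-4\right) = -21 + 3 \cdot 7 \left(-4\right) = -21 + 3 \left(-28\right) = -21 - 84 = -105$)
$26 w 4 = 26 \left(-105\right) 4 = \left(-2730\right) 4 = -10920$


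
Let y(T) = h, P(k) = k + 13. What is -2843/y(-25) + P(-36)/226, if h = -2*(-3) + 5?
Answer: -642771/2486 ≈ -258.56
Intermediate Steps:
P(k) = 13 + k
h = 11 (h = 6 + 5 = 11)
y(T) = 11
-2843/y(-25) + P(-36)/226 = -2843/11 + (13 - 36)/226 = -2843*1/11 - 23*1/226 = -2843/11 - 23/226 = -642771/2486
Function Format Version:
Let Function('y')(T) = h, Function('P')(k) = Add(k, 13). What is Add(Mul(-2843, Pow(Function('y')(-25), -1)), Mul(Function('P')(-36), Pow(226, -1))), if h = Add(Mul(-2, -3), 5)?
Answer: Rational(-642771, 2486) ≈ -258.56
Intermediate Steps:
Function('P')(k) = Add(13, k)
h = 11 (h = Add(6, 5) = 11)
Function('y')(T) = 11
Add(Mul(-2843, Pow(Function('y')(-25), -1)), Mul(Function('P')(-36), Pow(226, -1))) = Add(Mul(-2843, Pow(11, -1)), Mul(Add(13, -36), Pow(226, -1))) = Add(Mul(-2843, Rational(1, 11)), Mul(-23, Rational(1, 226))) = Add(Rational(-2843, 11), Rational(-23, 226)) = Rational(-642771, 2486)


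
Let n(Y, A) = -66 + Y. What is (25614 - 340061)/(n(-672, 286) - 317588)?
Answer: 314447/318326 ≈ 0.98781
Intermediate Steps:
(25614 - 340061)/(n(-672, 286) - 317588) = (25614 - 340061)/((-66 - 672) - 317588) = -314447/(-738 - 317588) = -314447/(-318326) = -314447*(-1/318326) = 314447/318326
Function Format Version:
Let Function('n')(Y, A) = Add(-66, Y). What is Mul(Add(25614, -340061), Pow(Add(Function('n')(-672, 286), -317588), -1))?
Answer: Rational(314447, 318326) ≈ 0.98781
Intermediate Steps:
Mul(Add(25614, -340061), Pow(Add(Function('n')(-672, 286), -317588), -1)) = Mul(Add(25614, -340061), Pow(Add(Add(-66, -672), -317588), -1)) = Mul(-314447, Pow(Add(-738, -317588), -1)) = Mul(-314447, Pow(-318326, -1)) = Mul(-314447, Rational(-1, 318326)) = Rational(314447, 318326)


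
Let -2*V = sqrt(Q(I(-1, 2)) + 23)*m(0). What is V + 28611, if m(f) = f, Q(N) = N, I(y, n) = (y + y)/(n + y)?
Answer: 28611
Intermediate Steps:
I(y, n) = 2*y/(n + y) (I(y, n) = (2*y)/(n + y) = 2*y/(n + y))
V = 0 (V = -sqrt(2*(-1)/(2 - 1) + 23)*0/2 = -sqrt(2*(-1)/1 + 23)*0/2 = -sqrt(2*(-1)*1 + 23)*0/2 = -sqrt(-2 + 23)*0/2 = -sqrt(21)*0/2 = -1/2*0 = 0)
V + 28611 = 0 + 28611 = 28611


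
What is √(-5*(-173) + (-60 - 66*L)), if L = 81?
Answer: I*√4541 ≈ 67.387*I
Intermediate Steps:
√(-5*(-173) + (-60 - 66*L)) = √(-5*(-173) + (-60 - 66*81)) = √(865 + (-60 - 5346)) = √(865 - 5406) = √(-4541) = I*√4541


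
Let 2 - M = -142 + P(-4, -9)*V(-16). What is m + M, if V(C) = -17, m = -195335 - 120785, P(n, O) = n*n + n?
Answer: -315772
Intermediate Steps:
P(n, O) = n + n**2 (P(n, O) = n**2 + n = n + n**2)
m = -316120
M = 348 (M = 2 - (-142 - 4*(1 - 4)*(-17)) = 2 - (-142 - 4*(-3)*(-17)) = 2 - (-142 + 12*(-17)) = 2 - (-142 - 204) = 2 - 1*(-346) = 2 + 346 = 348)
m + M = -316120 + 348 = -315772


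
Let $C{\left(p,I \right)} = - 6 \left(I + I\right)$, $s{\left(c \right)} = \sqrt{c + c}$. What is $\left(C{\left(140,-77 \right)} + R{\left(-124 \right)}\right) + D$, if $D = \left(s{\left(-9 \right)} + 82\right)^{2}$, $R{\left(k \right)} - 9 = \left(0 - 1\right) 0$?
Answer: $7639 + 492 i \sqrt{2} \approx 7639.0 + 695.79 i$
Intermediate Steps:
$s{\left(c \right)} = \sqrt{2} \sqrt{c}$ ($s{\left(c \right)} = \sqrt{2 c} = \sqrt{2} \sqrt{c}$)
$C{\left(p,I \right)} = - 12 I$ ($C{\left(p,I \right)} = - 6 \cdot 2 I = - 12 I$)
$R{\left(k \right)} = 9$ ($R{\left(k \right)} = 9 + \left(0 - 1\right) 0 = 9 - 0 = 9 + 0 = 9$)
$D = \left(82 + 3 i \sqrt{2}\right)^{2}$ ($D = \left(\sqrt{2} \sqrt{-9} + 82\right)^{2} = \left(\sqrt{2} \cdot 3 i + 82\right)^{2} = \left(3 i \sqrt{2} + 82\right)^{2} = \left(82 + 3 i \sqrt{2}\right)^{2} \approx 6706.0 + 695.79 i$)
$\left(C{\left(140,-77 \right)} + R{\left(-124 \right)}\right) + D = \left(\left(-12\right) \left(-77\right) + 9\right) + \left(6706 + 492 i \sqrt{2}\right) = \left(924 + 9\right) + \left(6706 + 492 i \sqrt{2}\right) = 933 + \left(6706 + 492 i \sqrt{2}\right) = 7639 + 492 i \sqrt{2}$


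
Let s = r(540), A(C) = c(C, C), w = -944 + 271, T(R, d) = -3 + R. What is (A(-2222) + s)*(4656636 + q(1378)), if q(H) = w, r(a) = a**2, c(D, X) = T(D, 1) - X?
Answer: 1357664842911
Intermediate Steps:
w = -673
c(D, X) = -3 + D - X (c(D, X) = (-3 + D) - X = -3 + D - X)
A(C) = -3 (A(C) = -3 + C - C = -3)
q(H) = -673
s = 291600 (s = 540**2 = 291600)
(A(-2222) + s)*(4656636 + q(1378)) = (-3 + 291600)*(4656636 - 673) = 291597*4655963 = 1357664842911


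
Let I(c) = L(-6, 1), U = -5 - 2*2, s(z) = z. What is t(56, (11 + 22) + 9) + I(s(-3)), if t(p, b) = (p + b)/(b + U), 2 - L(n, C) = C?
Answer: 131/33 ≈ 3.9697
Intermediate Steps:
U = -9 (U = -5 - 4 = -9)
L(n, C) = 2 - C
I(c) = 1 (I(c) = 2 - 1*1 = 2 - 1 = 1)
t(p, b) = (b + p)/(-9 + b) (t(p, b) = (p + b)/(b - 9) = (b + p)/(-9 + b))
t(56, (11 + 22) + 9) + I(s(-3)) = (((11 + 22) + 9) + 56)/(-9 + ((11 + 22) + 9)) + 1 = ((33 + 9) + 56)/(-9 + (33 + 9)) + 1 = (42 + 56)/(-9 + 42) + 1 = 98/33 + 1 = 131/33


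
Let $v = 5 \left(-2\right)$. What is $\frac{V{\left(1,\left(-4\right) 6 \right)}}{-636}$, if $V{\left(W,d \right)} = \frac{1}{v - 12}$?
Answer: $\frac{1}{13992} \approx 7.1469 \cdot 10^{-5}$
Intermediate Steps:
$v = -10$
$V{\left(W,d \right)} = - \frac{1}{22}$ ($V{\left(W,d \right)} = \frac{1}{-10 - 12} = \frac{1}{-22} = - \frac{1}{22}$)
$\frac{V{\left(1,\left(-4\right) 6 \right)}}{-636} = - \frac{1}{22 \left(-636\right)} = \left(- \frac{1}{22}\right) \left(- \frac{1}{636}\right) = \frac{1}{13992}$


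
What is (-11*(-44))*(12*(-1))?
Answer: -5808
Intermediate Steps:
(-11*(-44))*(12*(-1)) = 484*(-12) = -5808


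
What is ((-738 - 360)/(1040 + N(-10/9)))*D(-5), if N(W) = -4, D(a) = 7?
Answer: -549/74 ≈ -7.4189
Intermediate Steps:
((-738 - 360)/(1040 + N(-10/9)))*D(-5) = ((-738 - 360)/(1040 - 4))*7 = -1098/1036*7 = -1098*1/1036*7 = -549/518*7 = -549/74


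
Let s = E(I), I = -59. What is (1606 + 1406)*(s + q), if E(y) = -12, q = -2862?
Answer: -8656488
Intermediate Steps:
s = -12
(1606 + 1406)*(s + q) = (1606 + 1406)*(-12 - 2862) = 3012*(-2874) = -8656488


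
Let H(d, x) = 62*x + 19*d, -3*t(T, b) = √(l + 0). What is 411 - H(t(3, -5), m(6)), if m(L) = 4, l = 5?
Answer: 163 + 19*√5/3 ≈ 177.16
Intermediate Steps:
t(T, b) = -√5/3 (t(T, b) = -√(5 + 0)/3 = -√5/3)
H(d, x) = 19*d + 62*x
411 - H(t(3, -5), m(6)) = 411 - (19*(-√5/3) + 62*4) = 411 - (-19*√5/3 + 248) = 411 - (248 - 19*√5/3) = 411 + (-248 + 19*√5/3) = 163 + 19*√5/3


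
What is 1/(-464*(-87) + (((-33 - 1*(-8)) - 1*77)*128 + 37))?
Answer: 1/27349 ≈ 3.6564e-5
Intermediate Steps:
1/(-464*(-87) + (((-33 - 1*(-8)) - 1*77)*128 + 37)) = 1/(40368 + (((-33 + 8) - 77)*128 + 37)) = 1/(40368 + ((-25 - 77)*128 + 37)) = 1/(40368 + (-102*128 + 37)) = 1/(40368 + (-13056 + 37)) = 1/(40368 - 13019) = 1/27349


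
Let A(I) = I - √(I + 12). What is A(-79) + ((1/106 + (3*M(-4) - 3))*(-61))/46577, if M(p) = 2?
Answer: -390055257/4937162 - I*√67 ≈ -79.004 - 8.1853*I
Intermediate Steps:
A(I) = I - √(12 + I)
A(-79) + ((1/106 + (3*M(-4) - 3))*(-61))/46577 = (-79 - √(12 - 79)) + ((1/106 + (3*2 - 3))*(-61))/46577 = (-79 - √(-67)) + ((1/106 + (6 - 3))*(-61))*(1/46577) = (-79 - I*√67) + ((1/106 + 3)*(-61))*(1/46577) = (-79 - I*√67) + ((319/106)*(-61))*(1/46577) = (-79 - I*√67) - 19459/106*1/46577 = (-79 - I*√67) - 19459/4937162 = -390055257/4937162 - I*√67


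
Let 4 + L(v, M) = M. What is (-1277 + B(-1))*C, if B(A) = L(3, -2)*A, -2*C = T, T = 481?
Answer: 611351/2 ≈ 3.0568e+5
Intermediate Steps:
C = -481/2 (C = -½*481 = -481/2 ≈ -240.50)
L(v, M) = -4 + M
B(A) = -6*A (B(A) = (-4 - 2)*A = -6*A)
(-1277 + B(-1))*C = (-1277 - 6*(-1))*(-481/2) = (-1277 + 6)*(-481/2) = -1271*(-481/2) = 611351/2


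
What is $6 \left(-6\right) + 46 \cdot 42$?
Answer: $1896$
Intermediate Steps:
$6 \left(-6\right) + 46 \cdot 42 = -36 + 1932 = 1896$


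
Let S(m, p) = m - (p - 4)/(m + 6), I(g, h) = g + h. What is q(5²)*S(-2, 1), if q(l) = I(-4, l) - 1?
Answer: -25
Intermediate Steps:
S(m, p) = m - (-4 + p)/(6 + m)
q(l) = -5 + l (q(l) = (-4 + l) - 1 = -5 + l)
q(5²)*S(-2, 1) = (-5 + 5²)*((4 + (-2)² - 1*1 + 6*(-2))/(6 - 2)) = (-5 + 25)*((4 + 4 - 1 - 12)/4) = 20*((¼)*(-5)) = 20*(-5/4) = -25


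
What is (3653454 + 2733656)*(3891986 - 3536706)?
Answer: 2269212440800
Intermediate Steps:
(3653454 + 2733656)*(3891986 - 3536706) = 6387110*355280 = 2269212440800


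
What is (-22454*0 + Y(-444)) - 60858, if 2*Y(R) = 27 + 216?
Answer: -121473/2 ≈ -60737.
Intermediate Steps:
Y(R) = 243/2 (Y(R) = (27 + 216)/2 = (½)*243 = 243/2)
(-22454*0 + Y(-444)) - 60858 = (-22454*0 + 243/2) - 60858 = (0 + 243/2) - 60858 = 243/2 - 60858 = -121473/2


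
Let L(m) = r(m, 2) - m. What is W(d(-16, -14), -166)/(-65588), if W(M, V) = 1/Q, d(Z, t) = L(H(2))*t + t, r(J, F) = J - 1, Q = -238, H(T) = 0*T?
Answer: 1/15609944 ≈ 6.4062e-8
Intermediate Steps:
H(T) = 0
r(J, F) = -1 + J
L(m) = -1 (L(m) = (-1 + m) - m = -1)
d(Z, t) = 0 (d(Z, t) = -t + t = 0)
W(M, V) = -1/238 (W(M, V) = 1/(-238) = -1/238)
W(d(-16, -14), -166)/(-65588) = -1/238/(-65588) = -1/238*(-1/65588) = 1/15609944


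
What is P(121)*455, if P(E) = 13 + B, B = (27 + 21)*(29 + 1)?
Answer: 661115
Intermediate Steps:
B = 1440 (B = 48*30 = 1440)
P(E) = 1453 (P(E) = 13 + 1440 = 1453)
P(121)*455 = 1453*455 = 661115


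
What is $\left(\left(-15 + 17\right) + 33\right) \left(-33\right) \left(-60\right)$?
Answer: $69300$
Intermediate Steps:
$\left(\left(-15 + 17\right) + 33\right) \left(-33\right) \left(-60\right) = \left(2 + 33\right) \left(-33\right) \left(-60\right) = 35 \left(-33\right) \left(-60\right) = \left(-1155\right) \left(-60\right) = 69300$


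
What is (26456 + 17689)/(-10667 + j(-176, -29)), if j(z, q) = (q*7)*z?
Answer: 44145/25061 ≈ 1.7615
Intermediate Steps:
j(z, q) = 7*q*z (j(z, q) = (7*q)*z = 7*q*z)
(26456 + 17689)/(-10667 + j(-176, -29)) = (26456 + 17689)/(-10667 + 7*(-29)*(-176)) = 44145/(-10667 + 35728) = 44145/25061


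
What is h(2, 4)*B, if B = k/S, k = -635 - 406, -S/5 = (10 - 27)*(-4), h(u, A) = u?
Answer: 1041/170 ≈ 6.1235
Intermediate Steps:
S = -340 (S = -5*(10 - 27)*(-4) = -(-85)*(-4) = -5*68 = -340)
k = -1041
B = 1041/340 (B = -1041/(-340) = -1041*(-1/340) = 1041/340 ≈ 3.0618)
h(2, 4)*B = 2*(1041/340) = 1041/170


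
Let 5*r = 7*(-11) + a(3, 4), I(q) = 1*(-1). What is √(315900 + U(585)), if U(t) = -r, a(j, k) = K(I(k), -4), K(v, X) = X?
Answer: 9*√97505/5 ≈ 562.06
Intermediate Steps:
I(q) = -1
a(j, k) = -4
r = -81/5 (r = (7*(-11) - 4)/5 = (-77 - 4)/5 = (⅕)*(-81) = -81/5 ≈ -16.200)
U(t) = 81/5 (U(t) = -1*(-81/5) = 81/5)
√(315900 + U(585)) = √(315900 + 81/5) = √(1579581/5) = 9*√97505/5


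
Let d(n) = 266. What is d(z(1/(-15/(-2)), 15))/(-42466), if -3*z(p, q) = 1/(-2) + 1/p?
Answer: -133/21233 ≈ -0.0062638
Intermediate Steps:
z(p, q) = 1/6 - 1/(3*p) (z(p, q) = -(1/(-2) + 1/p)/3 = -(1*(-1/2) + 1/p)/3 = -(-1/2 + 1/p)/3 = 1/6 - 1/(3*p))
d(z(1/(-15/(-2)), 15))/(-42466) = 266/(-42466) = 266*(-1/42466) = -133/21233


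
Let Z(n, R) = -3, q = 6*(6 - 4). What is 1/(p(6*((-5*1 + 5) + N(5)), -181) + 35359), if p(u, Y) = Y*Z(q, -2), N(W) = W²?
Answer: 1/35902 ≈ 2.7854e-5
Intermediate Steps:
q = 12 (q = 6*2 = 12)
p(u, Y) = -3*Y (p(u, Y) = Y*(-3) = -3*Y)
1/(p(6*((-5*1 + 5) + N(5)), -181) + 35359) = 1/(-3*(-181) + 35359) = 1/(543 + 35359) = 1/35902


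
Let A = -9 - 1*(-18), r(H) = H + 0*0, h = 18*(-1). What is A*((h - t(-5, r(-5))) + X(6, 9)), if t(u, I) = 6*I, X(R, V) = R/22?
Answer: 1215/11 ≈ 110.45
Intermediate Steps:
X(R, V) = R/22 (X(R, V) = R*(1/22) = R/22)
h = -18
r(H) = H (r(H) = H + 0 = H)
A = 9 (A = -9 + 18 = 9)
A*((h - t(-5, r(-5))) + X(6, 9)) = 9*((-18 - 6*(-5)) + (1/22)*6) = 9*((-18 - 1*(-30)) + 3/11) = 9*((-18 + 30) + 3/11) = 9*(12 + 3/11) = 9*(135/11) = 1215/11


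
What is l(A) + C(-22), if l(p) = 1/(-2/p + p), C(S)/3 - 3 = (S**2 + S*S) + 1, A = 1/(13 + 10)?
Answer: 3082189/1057 ≈ 2916.0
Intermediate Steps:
A = 1/23 ≈ 0.043478
C(S) = 12 + 6*S**2 (C(S) = 9 + 3*((S**2 + S*S) + 1) = 9 + 3*((S**2 + S**2) + 1) = 9 + 3*(2*S**2 + 1) = 9 + 3*(1 + 2*S**2) = 9 + (3 + 6*S**2) = 12 + 6*S**2)
l(p) = 1/(p - 2/p)
l(A) + C(-22) = 1/(23*(-2 + (1/23)**2)) + (12 + 6*(-22)**2) = 1/(23*(-2 + 1/529)) + (12 + 6*484) = 1/(23*(-1057/529)) + (12 + 2904) = (1/23)*(-529/1057) + 2916 = -23/1057 + 2916 = 3082189/1057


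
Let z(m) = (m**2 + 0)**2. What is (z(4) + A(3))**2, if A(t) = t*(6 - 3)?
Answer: 70225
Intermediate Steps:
A(t) = 3*t (A(t) = t*3 = 3*t)
z(m) = m**4 (z(m) = (m**2)**2 = m**4)
(z(4) + A(3))**2 = (4**4 + 3*3)**2 = (256 + 9)**2 = 265**2 = 70225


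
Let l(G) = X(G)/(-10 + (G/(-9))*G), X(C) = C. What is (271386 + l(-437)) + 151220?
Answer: 80742683687/191059 ≈ 4.2261e+5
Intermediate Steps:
l(G) = G/(-10 - G²/9) (l(G) = G/(-10 + (G/(-9))*G) = G/(-10 + (G*(-⅑))*G) = G/(-10 + (-G/9)*G) = G/(-10 - G²/9))
(271386 + l(-437)) + 151220 = (271386 - 9*(-437)/(90 + (-437)²)) + 151220 = (271386 - 9*(-437)/(90 + 190969)) + 151220 = (271386 - 9*(-437)/191059) + 151220 = (271386 - 9*(-437)*1/191059) + 151220 = (271386 + 3933/191059) + 151220 = 51850741707/191059 + 151220 = 80742683687/191059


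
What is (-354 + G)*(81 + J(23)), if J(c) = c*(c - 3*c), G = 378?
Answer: -23448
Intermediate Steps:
J(c) = -2*c² (J(c) = c*(-2*c) = -2*c²)
(-354 + G)*(81 + J(23)) = (-354 + 378)*(81 - 2*23²) = 24*(81 - 2*529) = 24*(81 - 1058) = 24*(-977) = -23448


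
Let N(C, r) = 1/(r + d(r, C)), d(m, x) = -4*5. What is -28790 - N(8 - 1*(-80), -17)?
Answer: -1065229/37 ≈ -28790.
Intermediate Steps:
d(m, x) = -20
N(C, r) = 1/(-20 + r) (N(C, r) = 1/(r - 20) = 1/(-20 + r))
-28790 - N(8 - 1*(-80), -17) = -28790 - 1/(-20 - 17) = -28790 - 1/(-37) = -28790 - 1*(-1/37) = -28790 + 1/37 = -1065229/37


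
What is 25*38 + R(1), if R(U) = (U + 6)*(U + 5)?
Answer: 992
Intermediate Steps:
R(U) = (5 + U)*(6 + U) (R(U) = (6 + U)*(5 + U) = (5 + U)*(6 + U))
25*38 + R(1) = 25*38 + (30 + 1**2 + 11*1) = 950 + (30 + 1 + 11) = 950 + 42 = 992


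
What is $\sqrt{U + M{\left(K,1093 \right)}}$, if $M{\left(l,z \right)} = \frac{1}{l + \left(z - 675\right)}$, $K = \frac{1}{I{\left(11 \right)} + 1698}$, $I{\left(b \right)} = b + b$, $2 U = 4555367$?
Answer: $\frac{\sqrt{4709383229993690094}}{1437922} \approx 1509.2$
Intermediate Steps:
$U = \frac{4555367}{2}$ ($U = \frac{1}{2} \cdot 4555367 = \frac{4555367}{2} \approx 2.2777 \cdot 10^{6}$)
$I{\left(b \right)} = 2 b$
$K = \frac{1}{1720}$ ($K = \frac{1}{2 \cdot 11 + 1698} = \frac{1}{22 + 1698} = \frac{1}{1720} \approx 0.00058139$)
$M{\left(l,z \right)} = \frac{1}{-675 + l + z}$ ($M{\left(l,z \right)} = \frac{1}{l + \left(-675 + z\right)} = \frac{1}{-675 + l + z}$)
$\sqrt{U + M{\left(K,1093 \right)}} = \sqrt{\frac{4555367}{2} + \frac{1}{-675 + \frac{1}{1720} + 1093}} = \sqrt{\frac{4555367}{2} + \frac{1}{\frac{718961}{1720}}} = \sqrt{\frac{4555367}{2} + \frac{1720}{718961}} = \sqrt{\frac{3275131217127}{1437922}} = \frac{\sqrt{4709383229993690094}}{1437922}$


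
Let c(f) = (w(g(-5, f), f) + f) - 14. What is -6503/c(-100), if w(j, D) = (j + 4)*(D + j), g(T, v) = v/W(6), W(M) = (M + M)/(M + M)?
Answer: -6503/19086 ≈ -0.34072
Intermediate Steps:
W(M) = 1 (W(M) = (2*M)/((2*M)) = (2*M)*(1/(2*M)) = 1)
g(T, v) = v (g(T, v) = v/1 = v*1 = v)
w(j, D) = (4 + j)*(D + j)
c(f) = -14 + 2*f² + 9*f (c(f) = ((f² + 4*f + 4*f + f*f) + f) - 14 = ((f² + 4*f + 4*f + f²) + f) - 14 = ((2*f² + 8*f) + f) - 14 = (2*f² + 9*f) - 14 = -14 + 2*f² + 9*f)
-6503/c(-100) = -6503/(-14 + 2*(-100)² + 9*(-100)) = -6503/(-14 + 2*10000 - 900) = -6503/(-14 + 20000 - 900) = -6503/19086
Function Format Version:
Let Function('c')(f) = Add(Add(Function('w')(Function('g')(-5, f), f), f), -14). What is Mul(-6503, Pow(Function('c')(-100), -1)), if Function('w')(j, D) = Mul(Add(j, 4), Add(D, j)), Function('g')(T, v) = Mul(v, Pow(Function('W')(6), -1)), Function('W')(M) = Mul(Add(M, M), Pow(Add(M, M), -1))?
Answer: Rational(-6503, 19086) ≈ -0.34072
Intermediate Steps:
Function('W')(M) = 1 (Function('W')(M) = Mul(Mul(2, M), Pow(Mul(2, M), -1)) = Mul(Mul(2, M), Mul(Rational(1, 2), Pow(M, -1))) = 1)
Function('g')(T, v) = v (Function('g')(T, v) = Mul(v, Pow(1, -1)) = Mul(v, 1) = v)
Function('w')(j, D) = Mul(Add(4, j), Add(D, j))
Function('c')(f) = Add(-14, Mul(2, Pow(f, 2)), Mul(9, f)) (Function('c')(f) = Add(Add(Add(Pow(f, 2), Mul(4, f), Mul(4, f), Mul(f, f)), f), -14) = Add(Add(Add(Pow(f, 2), Mul(4, f), Mul(4, f), Pow(f, 2)), f), -14) = Add(Add(Add(Mul(2, Pow(f, 2)), Mul(8, f)), f), -14) = Add(Add(Mul(2, Pow(f, 2)), Mul(9, f)), -14) = Add(-14, Mul(2, Pow(f, 2)), Mul(9, f)))
Mul(-6503, Pow(Function('c')(-100), -1)) = Mul(-6503, Pow(Add(-14, Mul(2, Pow(-100, 2)), Mul(9, -100)), -1)) = Mul(-6503, Pow(Add(-14, Mul(2, 10000), -900), -1)) = Mul(-6503, Pow(Add(-14, 20000, -900), -1)) = Mul(-6503, Pow(19086, -1)) = Mul(-6503, Rational(1, 19086)) = Rational(-6503, 19086)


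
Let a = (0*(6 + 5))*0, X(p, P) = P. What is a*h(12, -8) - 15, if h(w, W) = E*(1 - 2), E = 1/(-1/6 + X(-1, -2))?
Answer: -15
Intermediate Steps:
E = -6/13 (E = 1/(-1/6 - 2) = 1/(-13/6) = -6/13 ≈ -0.46154)
a = 0 (a = (0*11)*0 = 0*0 = 0)
h(w, W) = 6/13 (h(w, W) = -6*(1 - 2)/13 = -6/13*(-1) = 6/13)
a*h(12, -8) - 15 = 0*(6/13) - 15 = 0 - 15 = -15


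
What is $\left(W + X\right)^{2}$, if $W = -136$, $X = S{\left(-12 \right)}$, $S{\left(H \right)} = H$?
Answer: $21904$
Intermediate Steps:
$X = -12$
$\left(W + X\right)^{2} = \left(-136 - 12\right)^{2} = \left(-148\right)^{2} = 21904$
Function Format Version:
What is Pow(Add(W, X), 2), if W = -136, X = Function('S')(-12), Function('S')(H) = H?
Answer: 21904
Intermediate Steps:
X = -12
Pow(Add(W, X), 2) = Pow(Add(-136, -12), 2) = Pow(-148, 2) = 21904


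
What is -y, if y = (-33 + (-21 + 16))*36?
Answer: 1368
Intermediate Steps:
y = -1368 (y = (-33 - 5)*36 = -38*36 = -1368)
-y = -1*(-1368) = 1368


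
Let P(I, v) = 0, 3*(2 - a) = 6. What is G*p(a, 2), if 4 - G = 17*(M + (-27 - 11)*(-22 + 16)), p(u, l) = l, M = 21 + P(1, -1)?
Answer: -8458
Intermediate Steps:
a = 0 (a = 2 - ⅓*6 = 2 - 2 = 0)
M = 21 (M = 21 + 0 = 21)
G = -4229 (G = 4 - 17*(21 + (-27 - 11)*(-22 + 16)) = 4 - 17*(21 - 38*(-6)) = 4 - 17*(21 + 228) = 4 - 17*249 = 4 - 1*4233 = 4 - 4233 = -4229)
G*p(a, 2) = -4229*2 = -8458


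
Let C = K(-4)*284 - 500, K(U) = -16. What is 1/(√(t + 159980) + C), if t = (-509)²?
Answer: -5044/25022875 - √419061/25022875 ≈ -0.00022745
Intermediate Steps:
C = -5044 (C = -16*284 - 500 = -4544 - 500 = -5044)
t = 259081
1/(√(t + 159980) + C) = 1/(√(259081 + 159980) - 5044) = 1/(√419061 - 5044) = 1/(-5044 + √419061)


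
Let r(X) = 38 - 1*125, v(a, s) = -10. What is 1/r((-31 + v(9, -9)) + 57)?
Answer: -1/87 ≈ -0.011494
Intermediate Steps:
r(X) = -87 (r(X) = 38 - 125 = -87)
1/r((-31 + v(9, -9)) + 57) = 1/(-87) = -1/87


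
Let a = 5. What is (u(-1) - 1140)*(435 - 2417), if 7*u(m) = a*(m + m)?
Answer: 15836180/7 ≈ 2.2623e+6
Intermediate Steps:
u(m) = 10*m/7 (u(m) = (5*(m + m))/7 = (5*(2*m))/7 = (10*m)/7 = 10*m/7)
(u(-1) - 1140)*(435 - 2417) = ((10/7)*(-1) - 1140)*(435 - 2417) = (-10/7 - 1140)*(-1982) = -7990/7*(-1982) = 15836180/7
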